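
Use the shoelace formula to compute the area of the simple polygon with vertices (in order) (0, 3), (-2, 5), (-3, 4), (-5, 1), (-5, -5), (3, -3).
Area = 99/2

Shoelace formula: Area = (1/2) |Σ_i (x_i · y_{i+1} − x_{i+1} · y_i)| (indices mod n). Compute each cross term:
  (0)(5) − (-2)(3) = 6
  (-2)(4) − (-3)(5) = 7
  (-3)(1) − (-5)(4) = 17
  (-5)(-5) − (-5)(1) = 30
  (-5)(-3) − (3)(-5) = 30
  (3)(3) − (0)(-3) = 9
Sum = 99, so (signed) Area = 99/2 = 99/2, |Area| = 99/2.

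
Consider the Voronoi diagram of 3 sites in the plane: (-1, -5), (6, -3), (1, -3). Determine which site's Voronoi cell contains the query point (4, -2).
Nearest site = (6, -3)

The Voronoi cell of site s contains exactly those query points closer to s than to any other site. Compute squared distances from q = (4, -2) to each site:
  (6 − 4)² + (-3 − -2)² = 5
  (1 − 4)² + (-3 − -2)² = 10
  (-1 − 4)² + (-5 − -2)² = 34
Minimum is attained by (6, -3), so q lies in its Voronoi cell.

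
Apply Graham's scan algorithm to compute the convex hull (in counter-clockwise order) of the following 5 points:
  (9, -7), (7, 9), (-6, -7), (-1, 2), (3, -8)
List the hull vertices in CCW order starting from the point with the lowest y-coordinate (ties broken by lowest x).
Hull (CCW) = [(3, -8), (9, -7), (7, 9), (-1, 2), (-6, -7)]

Graham scan procedure:
  1. Find the pivot p₀ = point with lowest y (tie → lowest x): (3, -8).
  2. Sort the remaining points by polar angle around p₀.
  3. Walk through sorted points, maintaining a stack; pop the top while the last three entries make a non-left turn (cross product ≤ 0).
  4. Final stack is the convex hull in CCW order: (3, -8), (9, -7), (7, 9), (-1, 2), (-6, -7).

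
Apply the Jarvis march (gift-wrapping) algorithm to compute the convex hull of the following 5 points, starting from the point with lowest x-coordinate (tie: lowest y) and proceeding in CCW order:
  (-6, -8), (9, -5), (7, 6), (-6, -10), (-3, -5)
Hull (CCW) = [(-6, -10), (9, -5), (7, 6), (-6, -8)]

Jarvis march: at each step, from the current hull vertex p, select the next vertex q as the point such that every other point lies strictly to the left of (or on) the directed line p → q. (Equivalently: for every other point r, the cross product (q − p) × (r − p) ≥ 0.)
Starting point (lowest x, tie lowest y): (-6, -10). Wrap until returning to start. Resulting hull: (-6, -10), (9, -5), (7, 6), (-6, -8).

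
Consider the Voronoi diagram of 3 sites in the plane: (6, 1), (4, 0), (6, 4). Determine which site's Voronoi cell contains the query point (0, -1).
Nearest site = (4, 0)

The Voronoi cell of site s contains exactly those query points closer to s than to any other site. Compute squared distances from q = (0, -1) to each site:
  (4 − 0)² + (0 − -1)² = 17
  (6 − 0)² + (1 − -1)² = 40
  (6 − 0)² + (4 − -1)² = 61
Minimum is attained by (4, 0), so q lies in its Voronoi cell.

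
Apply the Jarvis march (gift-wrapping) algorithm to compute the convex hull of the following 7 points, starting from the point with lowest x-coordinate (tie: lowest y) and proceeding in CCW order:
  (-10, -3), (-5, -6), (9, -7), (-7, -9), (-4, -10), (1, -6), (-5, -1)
Hull (CCW) = [(-10, -3), (-7, -9), (-4, -10), (9, -7), (-5, -1)]

Jarvis march: at each step, from the current hull vertex p, select the next vertex q as the point such that every other point lies strictly to the left of (or on) the directed line p → q. (Equivalently: for every other point r, the cross product (q − p) × (r − p) ≥ 0.)
Starting point (lowest x, tie lowest y): (-10, -3). Wrap until returning to start. Resulting hull: (-10, -3), (-7, -9), (-4, -10), (9, -7), (-5, -1).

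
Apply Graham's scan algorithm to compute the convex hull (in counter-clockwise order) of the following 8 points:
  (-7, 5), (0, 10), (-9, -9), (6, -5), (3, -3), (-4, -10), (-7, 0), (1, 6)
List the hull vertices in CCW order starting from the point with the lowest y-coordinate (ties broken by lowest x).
Hull (CCW) = [(-4, -10), (6, -5), (0, 10), (-7, 5), (-9, -9)]

Graham scan procedure:
  1. Find the pivot p₀ = point with lowest y (tie → lowest x): (-4, -10).
  2. Sort the remaining points by polar angle around p₀.
  3. Walk through sorted points, maintaining a stack; pop the top while the last three entries make a non-left turn (cross product ≤ 0).
  4. Final stack is the convex hull in CCW order: (-4, -10), (6, -5), (0, 10), (-7, 5), (-9, -9).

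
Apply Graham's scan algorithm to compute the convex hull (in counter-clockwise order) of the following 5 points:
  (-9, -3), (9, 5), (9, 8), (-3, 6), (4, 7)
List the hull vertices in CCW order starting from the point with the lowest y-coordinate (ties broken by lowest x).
Hull (CCW) = [(-9, -3), (9, 5), (9, 8), (-3, 6)]

Graham scan procedure:
  1. Find the pivot p₀ = point with lowest y (tie → lowest x): (-9, -3).
  2. Sort the remaining points by polar angle around p₀.
  3. Walk through sorted points, maintaining a stack; pop the top while the last three entries make a non-left turn (cross product ≤ 0).
  4. Final stack is the convex hull in CCW order: (-9, -3), (9, 5), (9, 8), (-3, 6).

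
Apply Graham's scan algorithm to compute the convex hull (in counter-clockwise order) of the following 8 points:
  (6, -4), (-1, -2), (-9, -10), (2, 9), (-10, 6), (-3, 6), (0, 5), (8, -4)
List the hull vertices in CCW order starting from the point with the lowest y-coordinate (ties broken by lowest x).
Hull (CCW) = [(-9, -10), (8, -4), (2, 9), (-10, 6)]

Graham scan procedure:
  1. Find the pivot p₀ = point with lowest y (tie → lowest x): (-9, -10).
  2. Sort the remaining points by polar angle around p₀.
  3. Walk through sorted points, maintaining a stack; pop the top while the last three entries make a non-left turn (cross product ≤ 0).
  4. Final stack is the convex hull in CCW order: (-9, -10), (8, -4), (2, 9), (-10, 6).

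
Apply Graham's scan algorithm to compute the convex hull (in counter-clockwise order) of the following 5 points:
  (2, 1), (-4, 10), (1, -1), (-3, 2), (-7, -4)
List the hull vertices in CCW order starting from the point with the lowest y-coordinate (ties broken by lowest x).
Hull (CCW) = [(-7, -4), (1, -1), (2, 1), (-4, 10)]

Graham scan procedure:
  1. Find the pivot p₀ = point with lowest y (tie → lowest x): (-7, -4).
  2. Sort the remaining points by polar angle around p₀.
  3. Walk through sorted points, maintaining a stack; pop the top while the last three entries make a non-left turn (cross product ≤ 0).
  4. Final stack is the convex hull in CCW order: (-7, -4), (1, -1), (2, 1), (-4, 10).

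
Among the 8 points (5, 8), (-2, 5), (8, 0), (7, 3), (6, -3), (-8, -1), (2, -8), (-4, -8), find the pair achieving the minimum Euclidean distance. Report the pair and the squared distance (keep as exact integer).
Pair = ((8, 0), (7, 3)); squared distance = 10

Compute all C(8, 2) = 28 pairwise squared distances (x_i − x_j)² + (y_i − y_j)². The minimum is 10, attained by the pair ((8, 0), (7, 3)).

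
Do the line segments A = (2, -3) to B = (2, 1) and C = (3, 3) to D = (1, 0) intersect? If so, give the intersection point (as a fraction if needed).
No (intersection of containing lines falls outside at least one segment)

Parametrize and solve: t = 9/8, s = 1/2. At least one of these is outside [0, 1], so the segments do not intersect.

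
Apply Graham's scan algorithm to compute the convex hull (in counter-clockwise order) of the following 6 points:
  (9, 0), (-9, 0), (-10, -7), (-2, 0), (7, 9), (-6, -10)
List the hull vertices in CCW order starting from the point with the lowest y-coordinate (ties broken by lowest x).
Hull (CCW) = [(-6, -10), (9, 0), (7, 9), (-9, 0), (-10, -7)]

Graham scan procedure:
  1. Find the pivot p₀ = point with lowest y (tie → lowest x): (-6, -10).
  2. Sort the remaining points by polar angle around p₀.
  3. Walk through sorted points, maintaining a stack; pop the top while the last three entries make a non-left turn (cross product ≤ 0).
  4. Final stack is the convex hull in CCW order: (-6, -10), (9, 0), (7, 9), (-9, 0), (-10, -7).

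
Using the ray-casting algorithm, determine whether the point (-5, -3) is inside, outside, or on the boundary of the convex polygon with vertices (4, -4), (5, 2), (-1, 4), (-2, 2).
The point (-5, -3) lies strictly outside the polygon

Cast a horizontal ray to the right from the query point and count how many polygon edges it crosses (each edge strictly once or zero times, handled with the usual half-open convention). 
Parity of crossings → even ⇒ outside.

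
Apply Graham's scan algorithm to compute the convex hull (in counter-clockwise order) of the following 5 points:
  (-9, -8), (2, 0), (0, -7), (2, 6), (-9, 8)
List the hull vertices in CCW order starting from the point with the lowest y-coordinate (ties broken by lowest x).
Hull (CCW) = [(-9, -8), (0, -7), (2, 0), (2, 6), (-9, 8)]

Graham scan procedure:
  1. Find the pivot p₀ = point with lowest y (tie → lowest x): (-9, -8).
  2. Sort the remaining points by polar angle around p₀.
  3. Walk through sorted points, maintaining a stack; pop the top while the last three entries make a non-left turn (cross product ≤ 0).
  4. Final stack is the convex hull in CCW order: (-9, -8), (0, -7), (2, 0), (2, 6), (-9, 8).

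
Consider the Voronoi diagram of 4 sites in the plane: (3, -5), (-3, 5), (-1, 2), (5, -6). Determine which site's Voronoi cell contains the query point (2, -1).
Nearest site = (3, -5)

The Voronoi cell of site s contains exactly those query points closer to s than to any other site. Compute squared distances from q = (2, -1) to each site:
  (3 − 2)² + (-5 − -1)² = 17
  (-1 − 2)² + (2 − -1)² = 18
  (5 − 2)² + (-6 − -1)² = 34
  (-3 − 2)² + (5 − -1)² = 61
Minimum is attained by (3, -5), so q lies in its Voronoi cell.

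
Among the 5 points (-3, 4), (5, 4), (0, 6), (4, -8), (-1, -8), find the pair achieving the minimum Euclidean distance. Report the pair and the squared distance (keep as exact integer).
Pair = ((-3, 4), (0, 6)); squared distance = 13

Compute all C(5, 2) = 10 pairwise squared distances (x_i − x_j)² + (y_i − y_j)². The minimum is 13, attained by the pair ((-3, 4), (0, 6)).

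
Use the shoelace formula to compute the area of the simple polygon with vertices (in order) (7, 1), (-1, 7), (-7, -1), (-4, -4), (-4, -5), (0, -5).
Area = 183/2

Shoelace formula: Area = (1/2) |Σ_i (x_i · y_{i+1} − x_{i+1} · y_i)| (indices mod n). Compute each cross term:
  (7)(7) − (-1)(1) = 50
  (-1)(-1) − (-7)(7) = 50
  (-7)(-4) − (-4)(-1) = 24
  (-4)(-5) − (-4)(-4) = 4
  (-4)(-5) − (0)(-5) = 20
  (0)(1) − (7)(-5) = 35
Sum = 183, so (signed) Area = 183/2 = 183/2, |Area| = 183/2.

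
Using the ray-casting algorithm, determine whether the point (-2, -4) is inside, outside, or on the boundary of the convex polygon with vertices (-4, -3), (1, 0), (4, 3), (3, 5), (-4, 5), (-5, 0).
The point (-2, -4) lies strictly outside the polygon

Cast a horizontal ray to the right from the query point and count how many polygon edges it crosses (each edge strictly once or zero times, handled with the usual half-open convention). 
Parity of crossings → even ⇒ outside.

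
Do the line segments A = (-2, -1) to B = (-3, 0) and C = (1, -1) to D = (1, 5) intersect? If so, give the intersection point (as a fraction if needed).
No (intersection of containing lines falls outside at least one segment)

Parametrize and solve: t = -3, s = -1/2. At least one of these is outside [0, 1], so the segments do not intersect.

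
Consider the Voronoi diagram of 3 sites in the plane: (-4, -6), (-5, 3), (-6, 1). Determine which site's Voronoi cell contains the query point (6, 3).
Nearest site = (-5, 3)

The Voronoi cell of site s contains exactly those query points closer to s than to any other site. Compute squared distances from q = (6, 3) to each site:
  (-5 − 6)² + (3 − 3)² = 121
  (-6 − 6)² + (1 − 3)² = 148
  (-4 − 6)² + (-6 − 3)² = 181
Minimum is attained by (-5, 3), so q lies in its Voronoi cell.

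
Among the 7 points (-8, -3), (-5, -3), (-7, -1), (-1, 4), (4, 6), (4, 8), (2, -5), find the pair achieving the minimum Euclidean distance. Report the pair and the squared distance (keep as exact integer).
Pair = ((4, 6), (4, 8)); squared distance = 4

Compute all C(7, 2) = 21 pairwise squared distances (x_i − x_j)² + (y_i − y_j)². The minimum is 4, attained by the pair ((4, 6), (4, 8)).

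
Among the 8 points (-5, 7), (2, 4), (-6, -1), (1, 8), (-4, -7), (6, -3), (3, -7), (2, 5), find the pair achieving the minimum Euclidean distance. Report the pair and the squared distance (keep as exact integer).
Pair = ((2, 4), (2, 5)); squared distance = 1

Compute all C(8, 2) = 28 pairwise squared distances (x_i − x_j)² + (y_i − y_j)². The minimum is 1, attained by the pair ((2, 4), (2, 5)).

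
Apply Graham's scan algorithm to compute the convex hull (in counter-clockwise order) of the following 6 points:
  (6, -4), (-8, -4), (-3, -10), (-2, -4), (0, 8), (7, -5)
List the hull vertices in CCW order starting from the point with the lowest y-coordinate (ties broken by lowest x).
Hull (CCW) = [(-3, -10), (7, -5), (0, 8), (-8, -4)]

Graham scan procedure:
  1. Find the pivot p₀ = point with lowest y (tie → lowest x): (-3, -10).
  2. Sort the remaining points by polar angle around p₀.
  3. Walk through sorted points, maintaining a stack; pop the top while the last three entries make a non-left turn (cross product ≤ 0).
  4. Final stack is the convex hull in CCW order: (-3, -10), (7, -5), (0, 8), (-8, -4).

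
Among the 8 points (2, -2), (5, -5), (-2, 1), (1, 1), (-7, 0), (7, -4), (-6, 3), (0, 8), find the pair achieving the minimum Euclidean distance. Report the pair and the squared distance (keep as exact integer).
Pair = ((5, -5), (7, -4)); squared distance = 5

Compute all C(8, 2) = 28 pairwise squared distances (x_i − x_j)² + (y_i − y_j)². The minimum is 5, attained by the pair ((5, -5), (7, -4)).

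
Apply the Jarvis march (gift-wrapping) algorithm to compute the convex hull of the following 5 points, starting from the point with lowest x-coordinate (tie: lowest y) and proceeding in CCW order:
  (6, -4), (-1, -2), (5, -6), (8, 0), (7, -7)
Hull (CCW) = [(-1, -2), (5, -6), (7, -7), (8, 0)]

Jarvis march: at each step, from the current hull vertex p, select the next vertex q as the point such that every other point lies strictly to the left of (or on) the directed line p → q. (Equivalently: for every other point r, the cross product (q − p) × (r − p) ≥ 0.)
Starting point (lowest x, tie lowest y): (-1, -2). Wrap until returning to start. Resulting hull: (-1, -2), (5, -6), (7, -7), (8, 0).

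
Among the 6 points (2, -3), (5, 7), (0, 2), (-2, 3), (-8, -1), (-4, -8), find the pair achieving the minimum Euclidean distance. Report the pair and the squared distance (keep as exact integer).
Pair = ((0, 2), (-2, 3)); squared distance = 5

Compute all C(6, 2) = 15 pairwise squared distances (x_i − x_j)² + (y_i − y_j)². The minimum is 5, attained by the pair ((0, 2), (-2, 3)).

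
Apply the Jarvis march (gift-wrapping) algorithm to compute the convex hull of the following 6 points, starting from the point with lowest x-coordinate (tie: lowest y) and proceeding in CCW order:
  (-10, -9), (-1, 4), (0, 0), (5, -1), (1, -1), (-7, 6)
Hull (CCW) = [(-10, -9), (5, -1), (-1, 4), (-7, 6)]

Jarvis march: at each step, from the current hull vertex p, select the next vertex q as the point such that every other point lies strictly to the left of (or on) the directed line p → q. (Equivalently: for every other point r, the cross product (q − p) × (r − p) ≥ 0.)
Starting point (lowest x, tie lowest y): (-10, -9). Wrap until returning to start. Resulting hull: (-10, -9), (5, -1), (-1, 4), (-7, 6).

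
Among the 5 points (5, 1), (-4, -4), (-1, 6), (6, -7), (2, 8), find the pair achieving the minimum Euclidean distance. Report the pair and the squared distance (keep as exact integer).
Pair = ((-1, 6), (2, 8)); squared distance = 13

Compute all C(5, 2) = 10 pairwise squared distances (x_i − x_j)² + (y_i − y_j)². The minimum is 13, attained by the pair ((-1, 6), (2, 8)).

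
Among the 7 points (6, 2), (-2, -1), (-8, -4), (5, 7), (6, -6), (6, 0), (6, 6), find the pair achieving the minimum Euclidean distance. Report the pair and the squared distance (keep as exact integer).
Pair = ((5, 7), (6, 6)); squared distance = 2

Compute all C(7, 2) = 21 pairwise squared distances (x_i − x_j)² + (y_i − y_j)². The minimum is 2, attained by the pair ((5, 7), (6, 6)).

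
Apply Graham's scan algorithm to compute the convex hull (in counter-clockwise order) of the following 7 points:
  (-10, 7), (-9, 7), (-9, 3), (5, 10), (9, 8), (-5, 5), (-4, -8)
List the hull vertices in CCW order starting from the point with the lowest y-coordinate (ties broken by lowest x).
Hull (CCW) = [(-4, -8), (9, 8), (5, 10), (-10, 7), (-9, 3)]

Graham scan procedure:
  1. Find the pivot p₀ = point with lowest y (tie → lowest x): (-4, -8).
  2. Sort the remaining points by polar angle around p₀.
  3. Walk through sorted points, maintaining a stack; pop the top while the last three entries make a non-left turn (cross product ≤ 0).
  4. Final stack is the convex hull in CCW order: (-4, -8), (9, 8), (5, 10), (-10, 7), (-9, 3).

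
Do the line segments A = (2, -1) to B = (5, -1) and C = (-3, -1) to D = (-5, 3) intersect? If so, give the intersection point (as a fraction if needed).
No (intersection of containing lines falls outside at least one segment)

Parametrize and solve: t = -5/3, s = 0. At least one of these is outside [0, 1], so the segments do not intersect.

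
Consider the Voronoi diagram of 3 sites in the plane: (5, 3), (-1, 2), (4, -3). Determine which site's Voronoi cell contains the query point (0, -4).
Nearest site = (4, -3)

The Voronoi cell of site s contains exactly those query points closer to s than to any other site. Compute squared distances from q = (0, -4) to each site:
  (4 − 0)² + (-3 − -4)² = 17
  (-1 − 0)² + (2 − -4)² = 37
  (5 − 0)² + (3 − -4)² = 74
Minimum is attained by (4, -3), so q lies in its Voronoi cell.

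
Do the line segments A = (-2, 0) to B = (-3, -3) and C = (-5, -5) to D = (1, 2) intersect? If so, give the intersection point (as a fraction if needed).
Yes; intersection at (-31/11, -27/11) (t = 9/11 on AB, s = 4/11 on CD)

Parametrize AB as A + t(B − A) = (-2 + -1 t, 0 + -3 t) and CD as C + s(D − C) = (-5 + 6 s, -5 + 7 s). Solve the linear system for (t, s). Determinant = -11 ≠ 0, so a unique intersection of the containing lines exists. Solution: t = 9/11, s = 4/11 — both in [0, 1], so the segments cross. Intersection point: (-31/11, -27/11).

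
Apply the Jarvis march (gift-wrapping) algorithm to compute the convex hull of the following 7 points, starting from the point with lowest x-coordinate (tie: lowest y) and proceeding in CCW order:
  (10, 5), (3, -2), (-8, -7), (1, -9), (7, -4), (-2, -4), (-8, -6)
Hull (CCW) = [(-8, -7), (1, -9), (7, -4), (10, 5), (-8, -6)]

Jarvis march: at each step, from the current hull vertex p, select the next vertex q as the point such that every other point lies strictly to the left of (or on) the directed line p → q. (Equivalently: for every other point r, the cross product (q − p) × (r − p) ≥ 0.)
Starting point (lowest x, tie lowest y): (-8, -7). Wrap until returning to start. Resulting hull: (-8, -7), (1, -9), (7, -4), (10, 5), (-8, -6).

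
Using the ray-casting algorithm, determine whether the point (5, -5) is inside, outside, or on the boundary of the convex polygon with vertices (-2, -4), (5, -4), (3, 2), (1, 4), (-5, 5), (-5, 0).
The point (5, -5) lies strictly outside the polygon

Cast a horizontal ray to the right from the query point and count how many polygon edges it crosses (each edge strictly once or zero times, handled with the usual half-open convention). 
Parity of crossings → even ⇒ outside.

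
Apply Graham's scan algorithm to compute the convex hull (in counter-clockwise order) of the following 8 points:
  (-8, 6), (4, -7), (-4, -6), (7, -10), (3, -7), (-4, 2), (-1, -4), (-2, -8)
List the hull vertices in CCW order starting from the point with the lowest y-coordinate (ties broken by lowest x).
Hull (CCW) = [(7, -10), (-4, 2), (-8, 6), (-4, -6), (-2, -8)]

Graham scan procedure:
  1. Find the pivot p₀ = point with lowest y (tie → lowest x): (7, -10).
  2. Sort the remaining points by polar angle around p₀.
  3. Walk through sorted points, maintaining a stack; pop the top while the last three entries make a non-left turn (cross product ≤ 0).
  4. Final stack is the convex hull in CCW order: (7, -10), (-4, 2), (-8, 6), (-4, -6), (-2, -8).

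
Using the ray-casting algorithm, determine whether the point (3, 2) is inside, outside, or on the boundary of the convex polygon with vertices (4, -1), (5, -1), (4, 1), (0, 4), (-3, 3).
The point (3, 2) lies strictly outside the polygon

Cast a horizontal ray to the right from the query point and count how many polygon edges it crosses (each edge strictly once or zero times, handled with the usual half-open convention). 
Parity of crossings → even ⇒ outside.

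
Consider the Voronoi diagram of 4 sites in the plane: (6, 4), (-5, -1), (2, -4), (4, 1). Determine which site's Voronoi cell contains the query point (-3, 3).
Nearest site = (-5, -1)

The Voronoi cell of site s contains exactly those query points closer to s than to any other site. Compute squared distances from q = (-3, 3) to each site:
  (-5 − -3)² + (-1 − 3)² = 20
  (4 − -3)² + (1 − 3)² = 53
  (2 − -3)² + (-4 − 3)² = 74
  (6 − -3)² + (4 − 3)² = 82
Minimum is attained by (-5, -1), so q lies in its Voronoi cell.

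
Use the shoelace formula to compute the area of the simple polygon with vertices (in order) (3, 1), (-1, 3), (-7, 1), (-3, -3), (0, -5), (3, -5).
Area = 51

Shoelace formula: Area = (1/2) |Σ_i (x_i · y_{i+1} − x_{i+1} · y_i)| (indices mod n). Compute each cross term:
  (3)(3) − (-1)(1) = 10
  (-1)(1) − (-7)(3) = 20
  (-7)(-3) − (-3)(1) = 24
  (-3)(-5) − (0)(-3) = 15
  (0)(-5) − (3)(-5) = 15
  (3)(1) − (3)(-5) = 18
Sum = 102, so (signed) Area = 102/2 = 51, |Area| = 51.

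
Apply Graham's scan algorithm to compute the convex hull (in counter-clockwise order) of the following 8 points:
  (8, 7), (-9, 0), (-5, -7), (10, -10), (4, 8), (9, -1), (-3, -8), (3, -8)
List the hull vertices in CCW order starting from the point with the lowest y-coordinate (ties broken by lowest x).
Hull (CCW) = [(10, -10), (9, -1), (8, 7), (4, 8), (-9, 0), (-5, -7), (-3, -8)]

Graham scan procedure:
  1. Find the pivot p₀ = point with lowest y (tie → lowest x): (10, -10).
  2. Sort the remaining points by polar angle around p₀.
  3. Walk through sorted points, maintaining a stack; pop the top while the last three entries make a non-left turn (cross product ≤ 0).
  4. Final stack is the convex hull in CCW order: (10, -10), (9, -1), (8, 7), (4, 8), (-9, 0), (-5, -7), (-3, -8).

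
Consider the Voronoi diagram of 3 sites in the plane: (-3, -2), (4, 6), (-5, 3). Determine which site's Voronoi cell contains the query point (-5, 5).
Nearest site = (-5, 3)

The Voronoi cell of site s contains exactly those query points closer to s than to any other site. Compute squared distances from q = (-5, 5) to each site:
  (-5 − -5)² + (3 − 5)² = 4
  (-3 − -5)² + (-2 − 5)² = 53
  (4 − -5)² + (6 − 5)² = 82
Minimum is attained by (-5, 3), so q lies in its Voronoi cell.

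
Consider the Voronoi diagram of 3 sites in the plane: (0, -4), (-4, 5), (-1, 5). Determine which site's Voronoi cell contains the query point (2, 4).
Nearest site = (-1, 5)

The Voronoi cell of site s contains exactly those query points closer to s than to any other site. Compute squared distances from q = (2, 4) to each site:
  (-1 − 2)² + (5 − 4)² = 10
  (-4 − 2)² + (5 − 4)² = 37
  (0 − 2)² + (-4 − 4)² = 68
Minimum is attained by (-1, 5), so q lies in its Voronoi cell.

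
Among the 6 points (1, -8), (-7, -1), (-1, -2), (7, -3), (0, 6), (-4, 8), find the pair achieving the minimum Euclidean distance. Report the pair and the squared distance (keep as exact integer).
Pair = ((0, 6), (-4, 8)); squared distance = 20

Compute all C(6, 2) = 15 pairwise squared distances (x_i − x_j)² + (y_i − y_j)². The minimum is 20, attained by the pair ((0, 6), (-4, 8)).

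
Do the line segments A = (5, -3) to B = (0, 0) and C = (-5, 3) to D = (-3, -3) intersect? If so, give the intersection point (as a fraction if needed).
No (intersection of containing lines falls outside at least one segment)

Parametrize and solve: t = 2, s = 0. At least one of these is outside [0, 1], so the segments do not intersect.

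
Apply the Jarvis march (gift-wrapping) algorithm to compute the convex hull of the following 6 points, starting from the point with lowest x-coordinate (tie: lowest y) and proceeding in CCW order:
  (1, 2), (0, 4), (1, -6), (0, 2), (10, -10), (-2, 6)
Hull (CCW) = [(-2, 6), (1, -6), (10, -10), (0, 4)]

Jarvis march: at each step, from the current hull vertex p, select the next vertex q as the point such that every other point lies strictly to the left of (or on) the directed line p → q. (Equivalently: for every other point r, the cross product (q − p) × (r − p) ≥ 0.)
Starting point (lowest x, tie lowest y): (-2, 6). Wrap until returning to start. Resulting hull: (-2, 6), (1, -6), (10, -10), (0, 4).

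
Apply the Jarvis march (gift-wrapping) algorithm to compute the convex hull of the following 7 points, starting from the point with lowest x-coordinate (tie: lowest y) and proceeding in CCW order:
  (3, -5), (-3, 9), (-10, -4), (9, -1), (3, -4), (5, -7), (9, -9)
Hull (CCW) = [(-10, -4), (9, -9), (9, -1), (-3, 9)]

Jarvis march: at each step, from the current hull vertex p, select the next vertex q as the point such that every other point lies strictly to the left of (or on) the directed line p → q. (Equivalently: for every other point r, the cross product (q − p) × (r − p) ≥ 0.)
Starting point (lowest x, tie lowest y): (-10, -4). Wrap until returning to start. Resulting hull: (-10, -4), (9, -9), (9, -1), (-3, 9).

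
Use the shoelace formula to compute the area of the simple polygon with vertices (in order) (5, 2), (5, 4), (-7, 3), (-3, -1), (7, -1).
Area = 49

Shoelace formula: Area = (1/2) |Σ_i (x_i · y_{i+1} − x_{i+1} · y_i)| (indices mod n). Compute each cross term:
  (5)(4) − (5)(2) = 10
  (5)(3) − (-7)(4) = 43
  (-7)(-1) − (-3)(3) = 16
  (-3)(-1) − (7)(-1) = 10
  (7)(2) − (5)(-1) = 19
Sum = 98, so (signed) Area = 98/2 = 49, |Area| = 49.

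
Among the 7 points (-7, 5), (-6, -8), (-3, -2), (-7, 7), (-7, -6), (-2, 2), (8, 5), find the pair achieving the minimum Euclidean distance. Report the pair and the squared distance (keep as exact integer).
Pair = ((-7, 5), (-7, 7)); squared distance = 4

Compute all C(7, 2) = 21 pairwise squared distances (x_i − x_j)² + (y_i − y_j)². The minimum is 4, attained by the pair ((-7, 5), (-7, 7)).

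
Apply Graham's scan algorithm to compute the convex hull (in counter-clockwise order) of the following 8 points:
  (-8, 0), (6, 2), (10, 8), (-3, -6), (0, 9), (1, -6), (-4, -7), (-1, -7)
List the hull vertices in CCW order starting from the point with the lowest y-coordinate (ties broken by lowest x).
Hull (CCW) = [(-4, -7), (-1, -7), (1, -6), (10, 8), (0, 9), (-8, 0)]

Graham scan procedure:
  1. Find the pivot p₀ = point with lowest y (tie → lowest x): (-4, -7).
  2. Sort the remaining points by polar angle around p₀.
  3. Walk through sorted points, maintaining a stack; pop the top while the last three entries make a non-left turn (cross product ≤ 0).
  4. Final stack is the convex hull in CCW order: (-4, -7), (-1, -7), (1, -6), (10, 8), (0, 9), (-8, 0).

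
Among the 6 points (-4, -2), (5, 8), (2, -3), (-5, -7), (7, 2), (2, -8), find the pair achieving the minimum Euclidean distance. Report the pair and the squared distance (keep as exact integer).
Pair = ((2, -3), (2, -8)); squared distance = 25

Compute all C(6, 2) = 15 pairwise squared distances (x_i − x_j)² + (y_i − y_j)². The minimum is 25, attained by the pair ((2, -3), (2, -8)).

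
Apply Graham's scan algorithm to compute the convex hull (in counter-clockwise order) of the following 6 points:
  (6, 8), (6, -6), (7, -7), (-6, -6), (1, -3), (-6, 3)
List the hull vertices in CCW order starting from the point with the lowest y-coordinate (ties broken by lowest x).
Hull (CCW) = [(7, -7), (6, 8), (-6, 3), (-6, -6)]

Graham scan procedure:
  1. Find the pivot p₀ = point with lowest y (tie → lowest x): (7, -7).
  2. Sort the remaining points by polar angle around p₀.
  3. Walk through sorted points, maintaining a stack; pop the top while the last three entries make a non-left turn (cross product ≤ 0).
  4. Final stack is the convex hull in CCW order: (7, -7), (6, 8), (-6, 3), (-6, -6).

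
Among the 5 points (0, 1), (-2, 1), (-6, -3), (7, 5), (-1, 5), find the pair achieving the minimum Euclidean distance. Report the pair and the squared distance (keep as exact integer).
Pair = ((0, 1), (-2, 1)); squared distance = 4

Compute all C(5, 2) = 10 pairwise squared distances (x_i − x_j)² + (y_i − y_j)². The minimum is 4, attained by the pair ((0, 1), (-2, 1)).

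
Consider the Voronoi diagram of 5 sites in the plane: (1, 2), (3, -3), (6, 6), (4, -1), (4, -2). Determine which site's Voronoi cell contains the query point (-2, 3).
Nearest site = (1, 2)

The Voronoi cell of site s contains exactly those query points closer to s than to any other site. Compute squared distances from q = (-2, 3) to each site:
  (1 − -2)² + (2 − 3)² = 10
  (4 − -2)² + (-1 − 3)² = 52
  (3 − -2)² + (-3 − 3)² = 61
  (4 − -2)² + (-2 − 3)² = 61
  (6 − -2)² + (6 − 3)² = 73
Minimum is attained by (1, 2), so q lies in its Voronoi cell.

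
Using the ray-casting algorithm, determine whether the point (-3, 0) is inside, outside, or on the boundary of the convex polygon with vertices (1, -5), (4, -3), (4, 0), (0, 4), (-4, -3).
The point (-3, 0) lies strictly outside the polygon

Cast a horizontal ray to the right from the query point and count how many polygon edges it crosses (each edge strictly once or zero times, handled with the usual half-open convention). 
Parity of crossings → even ⇒ outside.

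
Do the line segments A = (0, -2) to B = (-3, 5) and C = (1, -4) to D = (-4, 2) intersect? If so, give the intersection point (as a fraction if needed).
No (intersection of containing lines falls outside at least one segment)

Parametrize and solve: t = -4/17, s = 1/17. At least one of these is outside [0, 1], so the segments do not intersect.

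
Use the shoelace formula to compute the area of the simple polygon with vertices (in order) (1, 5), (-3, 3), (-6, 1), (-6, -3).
Area = 15

Shoelace formula: Area = (1/2) |Σ_i (x_i · y_{i+1} − x_{i+1} · y_i)| (indices mod n). Compute each cross term:
  (1)(3) − (-3)(5) = 18
  (-3)(1) − (-6)(3) = 15
  (-6)(-3) − (-6)(1) = 24
  (-6)(5) − (1)(-3) = -27
Sum = 30, so (signed) Area = 30/2 = 15, |Area| = 15.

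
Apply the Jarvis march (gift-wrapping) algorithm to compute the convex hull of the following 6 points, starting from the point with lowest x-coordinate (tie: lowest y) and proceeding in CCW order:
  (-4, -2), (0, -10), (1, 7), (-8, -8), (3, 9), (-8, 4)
Hull (CCW) = [(-8, -8), (0, -10), (3, 9), (-8, 4)]

Jarvis march: at each step, from the current hull vertex p, select the next vertex q as the point such that every other point lies strictly to the left of (or on) the directed line p → q. (Equivalently: for every other point r, the cross product (q − p) × (r − p) ≥ 0.)
Starting point (lowest x, tie lowest y): (-8, -8). Wrap until returning to start. Resulting hull: (-8, -8), (0, -10), (3, 9), (-8, 4).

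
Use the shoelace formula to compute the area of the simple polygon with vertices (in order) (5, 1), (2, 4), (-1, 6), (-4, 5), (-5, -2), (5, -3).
Area = 131/2

Shoelace formula: Area = (1/2) |Σ_i (x_i · y_{i+1} − x_{i+1} · y_i)| (indices mod n). Compute each cross term:
  (5)(4) − (2)(1) = 18
  (2)(6) − (-1)(4) = 16
  (-1)(5) − (-4)(6) = 19
  (-4)(-2) − (-5)(5) = 33
  (-5)(-3) − (5)(-2) = 25
  (5)(1) − (5)(-3) = 20
Sum = 131, so (signed) Area = 131/2 = 131/2, |Area| = 131/2.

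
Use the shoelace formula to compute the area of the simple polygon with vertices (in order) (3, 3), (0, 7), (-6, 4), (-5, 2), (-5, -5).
Area = 53

Shoelace formula: Area = (1/2) |Σ_i (x_i · y_{i+1} − x_{i+1} · y_i)| (indices mod n). Compute each cross term:
  (3)(7) − (0)(3) = 21
  (0)(4) − (-6)(7) = 42
  (-6)(2) − (-5)(4) = 8
  (-5)(-5) − (-5)(2) = 35
  (-5)(3) − (3)(-5) = 0
Sum = 106, so (signed) Area = 106/2 = 53, |Area| = 53.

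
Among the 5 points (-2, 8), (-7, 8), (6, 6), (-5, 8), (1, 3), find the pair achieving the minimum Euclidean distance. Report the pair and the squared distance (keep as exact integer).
Pair = ((-7, 8), (-5, 8)); squared distance = 4

Compute all C(5, 2) = 10 pairwise squared distances (x_i − x_j)² + (y_i − y_j)². The minimum is 4, attained by the pair ((-7, 8), (-5, 8)).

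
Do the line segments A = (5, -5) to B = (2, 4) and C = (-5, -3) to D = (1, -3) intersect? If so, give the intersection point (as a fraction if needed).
No (intersection of containing lines falls outside at least one segment)

Parametrize and solve: t = 2/9, s = 14/9. At least one of these is outside [0, 1], so the segments do not intersect.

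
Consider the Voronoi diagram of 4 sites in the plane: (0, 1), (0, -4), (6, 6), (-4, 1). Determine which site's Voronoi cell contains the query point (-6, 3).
Nearest site = (-4, 1)

The Voronoi cell of site s contains exactly those query points closer to s than to any other site. Compute squared distances from q = (-6, 3) to each site:
  (-4 − -6)² + (1 − 3)² = 8
  (0 − -6)² + (1 − 3)² = 40
  (0 − -6)² + (-4 − 3)² = 85
  (6 − -6)² + (6 − 3)² = 153
Minimum is attained by (-4, 1), so q lies in its Voronoi cell.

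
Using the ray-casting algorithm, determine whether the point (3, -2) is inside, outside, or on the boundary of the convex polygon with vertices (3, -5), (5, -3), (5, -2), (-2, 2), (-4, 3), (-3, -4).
The point (3, -2) lies strictly inside the polygon

Cast a horizontal ray to the right from the query point and count how many polygon edges it crosses (each edge strictly once or zero times, handled with the usual half-open convention). 
Parity of crossings → odd ⇒ inside.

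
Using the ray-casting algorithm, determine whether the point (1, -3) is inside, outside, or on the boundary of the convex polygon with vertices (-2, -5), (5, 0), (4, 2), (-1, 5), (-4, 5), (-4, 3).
The point (1, -3) lies strictly outside the polygon

Cast a horizontal ray to the right from the query point and count how many polygon edges it crosses (each edge strictly once or zero times, handled with the usual half-open convention). 
Parity of crossings → even ⇒ outside.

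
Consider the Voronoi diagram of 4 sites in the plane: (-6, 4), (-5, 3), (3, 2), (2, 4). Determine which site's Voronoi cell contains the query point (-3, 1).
Nearest site = (-5, 3)

The Voronoi cell of site s contains exactly those query points closer to s than to any other site. Compute squared distances from q = (-3, 1) to each site:
  (-5 − -3)² + (3 − 1)² = 8
  (-6 − -3)² + (4 − 1)² = 18
  (2 − -3)² + (4 − 1)² = 34
  (3 − -3)² + (2 − 1)² = 37
Minimum is attained by (-5, 3), so q lies in its Voronoi cell.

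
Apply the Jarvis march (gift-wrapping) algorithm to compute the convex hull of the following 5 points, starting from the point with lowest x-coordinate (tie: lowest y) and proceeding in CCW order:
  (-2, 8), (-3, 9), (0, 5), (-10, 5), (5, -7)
Hull (CCW) = [(-10, 5), (5, -7), (0, 5), (-2, 8), (-3, 9)]

Jarvis march: at each step, from the current hull vertex p, select the next vertex q as the point such that every other point lies strictly to the left of (or on) the directed line p → q. (Equivalently: for every other point r, the cross product (q − p) × (r − p) ≥ 0.)
Starting point (lowest x, tie lowest y): (-10, 5). Wrap until returning to start. Resulting hull: (-10, 5), (5, -7), (0, 5), (-2, 8), (-3, 9).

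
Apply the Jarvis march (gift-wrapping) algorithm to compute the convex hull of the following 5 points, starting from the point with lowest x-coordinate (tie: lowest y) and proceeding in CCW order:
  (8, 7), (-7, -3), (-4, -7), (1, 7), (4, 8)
Hull (CCW) = [(-7, -3), (-4, -7), (8, 7), (4, 8), (1, 7)]

Jarvis march: at each step, from the current hull vertex p, select the next vertex q as the point such that every other point lies strictly to the left of (or on) the directed line p → q. (Equivalently: for every other point r, the cross product (q − p) × (r − p) ≥ 0.)
Starting point (lowest x, tie lowest y): (-7, -3). Wrap until returning to start. Resulting hull: (-7, -3), (-4, -7), (8, 7), (4, 8), (1, 7).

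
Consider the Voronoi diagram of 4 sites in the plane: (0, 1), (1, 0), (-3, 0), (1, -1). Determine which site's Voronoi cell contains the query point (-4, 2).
Nearest site = (-3, 0)

The Voronoi cell of site s contains exactly those query points closer to s than to any other site. Compute squared distances from q = (-4, 2) to each site:
  (-3 − -4)² + (0 − 2)² = 5
  (0 − -4)² + (1 − 2)² = 17
  (1 − -4)² + (0 − 2)² = 29
  (1 − -4)² + (-1 − 2)² = 34
Minimum is attained by (-3, 0), so q lies in its Voronoi cell.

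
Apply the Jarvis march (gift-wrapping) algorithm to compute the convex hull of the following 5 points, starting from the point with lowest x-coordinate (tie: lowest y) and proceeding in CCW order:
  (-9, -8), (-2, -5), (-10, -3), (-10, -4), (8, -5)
Hull (CCW) = [(-10, -4), (-9, -8), (8, -5), (-10, -3)]

Jarvis march: at each step, from the current hull vertex p, select the next vertex q as the point such that every other point lies strictly to the left of (or on) the directed line p → q. (Equivalently: for every other point r, the cross product (q − p) × (r − p) ≥ 0.)
Starting point (lowest x, tie lowest y): (-10, -4). Wrap until returning to start. Resulting hull: (-10, -4), (-9, -8), (8, -5), (-10, -3).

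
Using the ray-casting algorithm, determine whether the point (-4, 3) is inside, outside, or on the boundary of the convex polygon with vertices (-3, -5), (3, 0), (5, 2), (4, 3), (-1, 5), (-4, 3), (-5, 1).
The point (-4, 3) lies on the polygon boundary

Boundary check: the query satisfies the collinearity and bounding-box conditions for some polygon edge, so it lies exactly on the boundary.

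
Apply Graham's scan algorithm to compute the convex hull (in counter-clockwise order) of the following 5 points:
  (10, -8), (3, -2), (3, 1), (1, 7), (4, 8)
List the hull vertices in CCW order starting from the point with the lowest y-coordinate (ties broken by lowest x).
Hull (CCW) = [(10, -8), (4, 8), (1, 7), (3, -2)]

Graham scan procedure:
  1. Find the pivot p₀ = point with lowest y (tie → lowest x): (10, -8).
  2. Sort the remaining points by polar angle around p₀.
  3. Walk through sorted points, maintaining a stack; pop the top while the last three entries make a non-left turn (cross product ≤ 0).
  4. Final stack is the convex hull in CCW order: (10, -8), (4, 8), (1, 7), (3, -2).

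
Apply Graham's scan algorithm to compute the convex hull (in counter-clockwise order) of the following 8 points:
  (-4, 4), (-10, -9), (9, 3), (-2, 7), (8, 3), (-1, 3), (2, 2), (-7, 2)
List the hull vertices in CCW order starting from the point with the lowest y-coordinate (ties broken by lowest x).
Hull (CCW) = [(-10, -9), (9, 3), (-2, 7), (-7, 2)]

Graham scan procedure:
  1. Find the pivot p₀ = point with lowest y (tie → lowest x): (-10, -9).
  2. Sort the remaining points by polar angle around p₀.
  3. Walk through sorted points, maintaining a stack; pop the top while the last three entries make a non-left turn (cross product ≤ 0).
  4. Final stack is the convex hull in CCW order: (-10, -9), (9, 3), (-2, 7), (-7, 2).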